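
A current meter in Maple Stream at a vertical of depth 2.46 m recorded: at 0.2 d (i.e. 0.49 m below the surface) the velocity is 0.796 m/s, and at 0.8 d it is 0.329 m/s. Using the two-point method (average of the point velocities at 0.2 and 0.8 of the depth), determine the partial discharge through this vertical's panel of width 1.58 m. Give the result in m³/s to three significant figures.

v̄ = (0.796 + 0.329) / 2 = 0.5625 m/s
q = v̄ × d × w = 0.5625 × 2.46 × 1.58 = 2.186 m³/s

2.19 m³/s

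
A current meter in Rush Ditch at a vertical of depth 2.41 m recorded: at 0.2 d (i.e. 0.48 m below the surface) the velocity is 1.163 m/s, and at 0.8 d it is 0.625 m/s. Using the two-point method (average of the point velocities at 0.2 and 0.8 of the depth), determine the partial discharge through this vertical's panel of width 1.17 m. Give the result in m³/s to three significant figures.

v̄ = (1.163 + 0.625) / 2 = 0.8940 m/s
q = v̄ × d × w = 0.8940 × 2.41 × 1.17 = 2.521 m³/s

2.52 m³/s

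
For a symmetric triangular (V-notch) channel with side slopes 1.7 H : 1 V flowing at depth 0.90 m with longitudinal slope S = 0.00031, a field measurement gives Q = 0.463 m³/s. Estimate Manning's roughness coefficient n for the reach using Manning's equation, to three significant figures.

0.0278

A = z·y² = 1.7×0.90² = 1.377 m²
P = 2y√(1+z²) = 2×0.90×√(1+1.7²) = 3.550 m
R = A/P = 1.377/3.550 = 0.3879 m
n = (1/Q)·A·R^(2/3)·S^(1/2) = (1/0.463) × 1.377 × 0.5319 × 0.01761 = 0.02785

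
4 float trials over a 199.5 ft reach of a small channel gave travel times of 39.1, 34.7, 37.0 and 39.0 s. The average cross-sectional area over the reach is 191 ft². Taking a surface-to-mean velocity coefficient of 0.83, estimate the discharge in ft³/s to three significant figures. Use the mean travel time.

845 ft³/s

t̄ = (39.1 + 34.7 + 37.0 + 39.0) / 4 = 37.45 s
v_surface = L / t̄ = 199.5 / 37.45 = 5.327 ft/s
v_mean = 0.83 × 5.327 = 4.421 ft/s
Q = A × v_mean = 191 × 4.421 = 844.5 ft³/s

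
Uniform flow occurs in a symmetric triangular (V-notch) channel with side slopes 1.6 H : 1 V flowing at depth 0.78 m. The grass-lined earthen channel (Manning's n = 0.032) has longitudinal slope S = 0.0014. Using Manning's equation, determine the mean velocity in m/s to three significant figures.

0.559 m/s

A = z·y² = 1.6×0.78² = 0.9734 m²
P = 2y√(1+z²) = 2×0.78×√(1+1.6²) = 2.943 m
R = A/P = 0.9734/2.943 = 0.3307 m
Q = (1/n)·A·R^(2/3)·S^(1/2) = (1/0.032) × 0.9734 × 0.3307^(2/3) × 0.0014^(1/2) = 0.5443 m³/s
V = Q/A = 0.5443/0.9734 = 0.5592 m/s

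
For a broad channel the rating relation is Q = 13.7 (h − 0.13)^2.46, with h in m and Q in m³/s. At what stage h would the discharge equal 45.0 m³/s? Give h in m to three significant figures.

1.75 m

h − h₀ = (Q/C)^(1/b) = (45.0/13.7)^(1/2.46) = 1.622 m
h = 0.13 + 1.622 = 1.752 m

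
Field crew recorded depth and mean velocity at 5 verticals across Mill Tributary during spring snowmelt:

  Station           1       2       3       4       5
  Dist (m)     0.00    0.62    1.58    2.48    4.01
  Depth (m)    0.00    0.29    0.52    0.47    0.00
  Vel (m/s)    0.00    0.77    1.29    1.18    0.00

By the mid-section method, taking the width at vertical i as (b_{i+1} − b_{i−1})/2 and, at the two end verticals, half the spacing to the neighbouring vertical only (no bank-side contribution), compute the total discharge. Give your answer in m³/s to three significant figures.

1.47 m³/s

w_2 = (1.58 − 0.00)/2 = 0.79 m; q_2 = 0.77 × 0.29 × 0.79 = 0.1764 m³/s
w_3 = (2.48 − 0.62)/2 = 0.93 m; q_3 = 1.29 × 0.52 × 0.93 = 0.6238 m³/s
w_4 = (4.01 − 1.58)/2 = 1.215 m; q_4 = 1.18 × 0.47 × 1.215 = 0.6738 m³/s
Stations 1, 5 contribute zero (depth or velocity is 0).
Q = Σ qᵢ = 1.474 m³/s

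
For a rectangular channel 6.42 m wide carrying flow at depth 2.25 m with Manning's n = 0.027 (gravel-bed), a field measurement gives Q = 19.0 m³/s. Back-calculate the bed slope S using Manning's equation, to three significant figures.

0.000869

A = b·y = 6.42 × 2.25 = 14.45 m²
P = b + 2y = 6.42 + 2×2.25 = 10.92 m
R = A/P = 14.45/10.92 = 1.323 m
S = (Q·n / (1·A·R^(2/3)))² = (19.0×0.027 / (1×14.45×1.205))² = 0.0008686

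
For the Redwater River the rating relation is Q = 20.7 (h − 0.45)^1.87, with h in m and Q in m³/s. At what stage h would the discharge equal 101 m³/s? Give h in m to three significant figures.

2.78 m

h − h₀ = (Q/C)^(1/b) = (101/20.7)^(1/1.87) = 2.334 m
h = 0.45 + 2.334 = 2.784 m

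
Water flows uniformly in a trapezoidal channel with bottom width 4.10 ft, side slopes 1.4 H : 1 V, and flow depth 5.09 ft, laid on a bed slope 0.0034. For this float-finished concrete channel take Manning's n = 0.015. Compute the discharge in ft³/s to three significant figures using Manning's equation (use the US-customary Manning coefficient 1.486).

631 ft³/s

A = (b + z·y)·y = (4.10 + 1.4×5.09)×5.09 = 57.14 ft²
P = b + 2y√(1+z²) = 4.10 + 2×5.09×√(1+1.4²) = 21.61 ft
R = A/P = 57.14/21.61 = 2.644 ft
Q = (1.486/n)·A·R^(2/3)·S^(1/2) = (1.486/0.015) × 57.14 × 2.644^(2/3) × 0.0034^(1/2) = 631.1 ft³/s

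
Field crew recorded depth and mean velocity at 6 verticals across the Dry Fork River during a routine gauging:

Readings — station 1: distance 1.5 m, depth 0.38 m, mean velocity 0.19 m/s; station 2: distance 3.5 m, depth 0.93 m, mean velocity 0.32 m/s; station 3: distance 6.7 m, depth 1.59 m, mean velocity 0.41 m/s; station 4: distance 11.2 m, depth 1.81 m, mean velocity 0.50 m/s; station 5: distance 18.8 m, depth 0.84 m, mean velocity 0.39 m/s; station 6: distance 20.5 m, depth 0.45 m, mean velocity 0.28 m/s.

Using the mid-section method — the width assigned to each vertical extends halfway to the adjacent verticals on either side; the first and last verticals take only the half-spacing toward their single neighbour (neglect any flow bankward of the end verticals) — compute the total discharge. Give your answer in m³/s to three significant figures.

10.5 m³/s

w_1 = (3.5 − 1.5)/2 = 1 m; q_1 = 0.19 × 0.38 × 1 = 0.07220 m³/s
w_2 = (6.7 − 1.5)/2 = 2.6 m; q_2 = 0.32 × 0.93 × 2.6 = 0.7738 m³/s
w_3 = (11.2 − 3.5)/2 = 3.85 m; q_3 = 0.41 × 1.59 × 3.85 = 2.510 m³/s
w_4 = (18.8 − 6.7)/2 = 6.05 m; q_4 = 0.50 × 1.81 × 6.05 = 5.475 m³/s
w_5 = (20.5 − 11.2)/2 = 4.65 m; q_5 = 0.39 × 0.84 × 4.65 = 1.523 m³/s
w_6 = (20.5 − 18.8)/2 = 0.85 m; q_6 = 0.28 × 0.45 × 0.85 = 0.1071 m³/s
Q = Σ qᵢ = 10.46 m³/s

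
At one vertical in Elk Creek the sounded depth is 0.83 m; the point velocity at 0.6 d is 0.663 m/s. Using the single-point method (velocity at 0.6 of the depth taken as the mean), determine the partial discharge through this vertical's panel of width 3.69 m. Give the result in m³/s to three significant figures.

2.03 m³/s

v̄ = v₀.₆ = 0.663 m/s
q = v̄ × d × w = 0.6630 × 0.83 × 3.69 = 2.031 m³/s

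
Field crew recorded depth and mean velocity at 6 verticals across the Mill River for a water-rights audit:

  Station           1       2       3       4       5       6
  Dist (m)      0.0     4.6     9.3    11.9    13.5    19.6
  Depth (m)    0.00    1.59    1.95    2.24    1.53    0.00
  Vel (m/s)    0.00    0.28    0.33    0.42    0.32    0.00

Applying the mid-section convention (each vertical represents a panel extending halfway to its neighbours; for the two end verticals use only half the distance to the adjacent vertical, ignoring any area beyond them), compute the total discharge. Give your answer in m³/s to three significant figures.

8.28 m³/s

w_2 = (9.3 − 0.0)/2 = 4.65 m; q_2 = 0.28 × 1.59 × 4.65 = 2.070 m³/s
w_3 = (11.9 − 4.6)/2 = 3.65 m; q_3 = 0.33 × 1.95 × 3.65 = 2.349 m³/s
w_4 = (13.5 − 9.3)/2 = 2.1 m; q_4 = 0.42 × 2.24 × 2.1 = 1.976 m³/s
w_5 = (19.6 − 11.9)/2 = 3.85 m; q_5 = 0.32 × 1.53 × 3.85 = 1.885 m³/s
Stations 1, 6 contribute zero (depth or velocity is 0).
Q = Σ qᵢ = 8.280 m³/s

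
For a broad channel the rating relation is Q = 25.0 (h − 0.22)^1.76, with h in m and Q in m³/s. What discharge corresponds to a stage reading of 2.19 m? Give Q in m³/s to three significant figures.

Q = 25.0 × (2.19 − 0.22)^1.76 = 25.0 × 1.97^1.76 = 82.45 m³/s

82.5 m³/s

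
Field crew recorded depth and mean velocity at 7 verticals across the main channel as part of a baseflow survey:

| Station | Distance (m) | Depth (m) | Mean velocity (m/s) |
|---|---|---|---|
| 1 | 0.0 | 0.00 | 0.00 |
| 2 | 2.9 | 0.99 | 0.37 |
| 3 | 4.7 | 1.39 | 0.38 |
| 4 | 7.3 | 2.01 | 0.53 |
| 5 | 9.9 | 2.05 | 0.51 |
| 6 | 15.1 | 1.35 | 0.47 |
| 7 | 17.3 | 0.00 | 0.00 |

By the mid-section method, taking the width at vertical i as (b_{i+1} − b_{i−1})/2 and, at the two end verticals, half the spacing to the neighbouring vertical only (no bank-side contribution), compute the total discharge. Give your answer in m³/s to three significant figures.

w_2 = (4.7 − 0.0)/2 = 2.35 m; q_2 = 0.37 × 0.99 × 2.35 = 0.8608 m³/s
w_3 = (7.3 − 2.9)/2 = 2.2 m; q_3 = 0.38 × 1.39 × 2.2 = 1.162 m³/s
w_4 = (9.9 − 4.7)/2 = 2.6 m; q_4 = 0.53 × 2.01 × 2.6 = 2.770 m³/s
w_5 = (15.1 − 7.3)/2 = 3.9 m; q_5 = 0.51 × 2.05 × 3.9 = 4.077 m³/s
w_6 = (17.3 − 9.9)/2 = 3.7 m; q_6 = 0.47 × 1.35 × 3.7 = 2.348 m³/s
Stations 1, 7 contribute zero (depth or velocity is 0).
Q = Σ qᵢ = 11.22 m³/s

11.2 m³/s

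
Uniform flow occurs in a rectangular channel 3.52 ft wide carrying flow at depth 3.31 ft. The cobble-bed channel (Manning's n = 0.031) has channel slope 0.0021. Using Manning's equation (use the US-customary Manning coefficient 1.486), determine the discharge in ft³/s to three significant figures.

A = b·y = 3.52 × 3.31 = 11.65 ft²
P = b + 2y = 3.52 + 2×3.31 = 10.14 ft
R = A/P = 11.65/10.14 = 1.149 ft
Q = (1.486/n)·A·R^(2/3)·S^(1/2) = (1.486/0.031) × 11.65 × 1.149^(2/3) × 0.0021^(1/2) = 28.08 ft³/s

28.1 ft³/s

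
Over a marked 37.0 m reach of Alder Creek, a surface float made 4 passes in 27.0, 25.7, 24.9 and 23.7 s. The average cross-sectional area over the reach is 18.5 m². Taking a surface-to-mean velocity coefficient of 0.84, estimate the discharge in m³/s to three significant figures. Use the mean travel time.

t̄ = (27.0 + 25.7 + 24.9 + 23.7) / 4 = 25.325 s
v_surface = L / t̄ = 37.0 / 25.325 = 1.461 m/s
v_mean = 0.84 × 1.461 = 1.227 m/s
Q = A × v_mean = 18.5 × 1.227 = 22.70 m³/s

22.7 m³/s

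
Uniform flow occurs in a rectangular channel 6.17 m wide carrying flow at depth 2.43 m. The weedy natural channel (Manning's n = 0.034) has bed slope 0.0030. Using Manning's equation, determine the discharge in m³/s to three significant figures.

29.6 m³/s

A = b·y = 6.17 × 2.43 = 14.99 m²
P = b + 2y = 6.17 + 2×2.43 = 11.03 m
R = A/P = 14.99/11.03 = 1.359 m
Q = (1/n)·A·R^(2/3)·S^(1/2) = (1/0.034) × 14.99 × 1.359^(2/3) × 0.0030^(1/2) = 29.64 m³/s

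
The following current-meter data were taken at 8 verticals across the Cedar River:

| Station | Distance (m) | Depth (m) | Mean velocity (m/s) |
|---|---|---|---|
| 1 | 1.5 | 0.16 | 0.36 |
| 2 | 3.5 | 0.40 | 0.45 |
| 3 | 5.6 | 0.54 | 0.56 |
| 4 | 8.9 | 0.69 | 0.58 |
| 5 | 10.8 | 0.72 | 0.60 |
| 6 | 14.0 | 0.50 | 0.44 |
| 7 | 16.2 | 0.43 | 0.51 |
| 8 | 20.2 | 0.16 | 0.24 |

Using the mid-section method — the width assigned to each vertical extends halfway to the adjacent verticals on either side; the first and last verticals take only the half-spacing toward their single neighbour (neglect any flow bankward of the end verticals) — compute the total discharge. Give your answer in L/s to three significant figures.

4740 L/s

w_1 = (3.5 − 1.5)/2 = 1 m; q_1 = 0.36 × 0.16 × 1 = 0.05760 m³/s
w_2 = (5.6 − 1.5)/2 = 2.05 m; q_2 = 0.45 × 0.40 × 2.05 = 0.3690 m³/s
w_3 = (8.9 − 3.5)/2 = 2.7 m; q_3 = 0.56 × 0.54 × 2.7 = 0.8165 m³/s
w_4 = (10.8 − 5.6)/2 = 2.6 m; q_4 = 0.58 × 0.69 × 2.6 = 1.041 m³/s
w_5 = (14.0 − 8.9)/2 = 2.55 m; q_5 = 0.60 × 0.72 × 2.55 = 1.102 m³/s
w_6 = (16.2 − 10.8)/2 = 2.7 m; q_6 = 0.44 × 0.50 × 2.7 = 0.5940 m³/s
w_7 = (20.2 − 14.0)/2 = 3.1 m; q_7 = 0.51 × 0.43 × 3.1 = 0.6798 m³/s
w_8 = (20.2 − 16.2)/2 = 2 m; q_8 = 0.24 × 0.16 × 2 = 0.07680 m³/s
Q = Σ qᵢ = 4.736 m³/s
= 4.736 × 1000 = 4736 L/s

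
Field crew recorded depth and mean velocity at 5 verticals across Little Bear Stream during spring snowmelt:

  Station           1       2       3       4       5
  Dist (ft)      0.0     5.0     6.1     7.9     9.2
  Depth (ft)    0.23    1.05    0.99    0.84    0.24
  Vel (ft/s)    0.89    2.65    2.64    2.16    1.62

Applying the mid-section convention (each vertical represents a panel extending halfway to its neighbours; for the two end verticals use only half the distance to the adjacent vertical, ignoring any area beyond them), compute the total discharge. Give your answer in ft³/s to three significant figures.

w_1 = (5.0 − 0.0)/2 = 2.5 ft; q_1 = 0.89 × 0.23 × 2.5 = 0.5118 ft³/s
w_2 = (6.1 − 0.0)/2 = 3.05 ft; q_2 = 2.65 × 1.05 × 3.05 = 8.487 ft³/s
w_3 = (7.9 − 5.0)/2 = 1.45 ft; q_3 = 2.64 × 0.99 × 1.45 = 3.790 ft³/s
w_4 = (9.2 − 6.1)/2 = 1.55 ft; q_4 = 2.16 × 0.84 × 1.55 = 2.812 ft³/s
w_5 = (9.2 − 7.9)/2 = 0.65 ft; q_5 = 1.62 × 0.24 × 0.65 = 0.2527 ft³/s
Q = Σ qᵢ = 15.85 ft³/s

15.9 ft³/s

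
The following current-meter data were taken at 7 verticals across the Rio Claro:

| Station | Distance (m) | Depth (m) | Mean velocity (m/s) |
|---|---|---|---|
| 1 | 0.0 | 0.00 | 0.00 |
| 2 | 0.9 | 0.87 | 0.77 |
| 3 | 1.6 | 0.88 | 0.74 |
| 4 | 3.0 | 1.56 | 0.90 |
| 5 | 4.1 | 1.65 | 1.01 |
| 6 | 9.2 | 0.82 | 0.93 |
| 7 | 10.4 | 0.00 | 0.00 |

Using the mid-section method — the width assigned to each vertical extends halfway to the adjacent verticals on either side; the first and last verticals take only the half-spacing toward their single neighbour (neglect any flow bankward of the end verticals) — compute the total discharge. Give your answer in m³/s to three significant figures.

10.5 m³/s

w_2 = (1.6 − 0.0)/2 = 0.8 m; q_2 = 0.77 × 0.87 × 0.8 = 0.5359 m³/s
w_3 = (3.0 − 0.9)/2 = 1.05 m; q_3 = 0.74 × 0.88 × 1.05 = 0.6838 m³/s
w_4 = (4.1 − 1.6)/2 = 1.25 m; q_4 = 0.90 × 1.56 × 1.25 = 1.755 m³/s
w_5 = (9.2 − 3.0)/2 = 3.1 m; q_5 = 1.01 × 1.65 × 3.1 = 5.166 m³/s
w_6 = (10.4 − 4.1)/2 = 3.15 m; q_6 = 0.93 × 0.82 × 3.15 = 2.402 m³/s
Stations 1, 7 contribute zero (depth or velocity is 0).
Q = Σ qᵢ = 10.54 m³/s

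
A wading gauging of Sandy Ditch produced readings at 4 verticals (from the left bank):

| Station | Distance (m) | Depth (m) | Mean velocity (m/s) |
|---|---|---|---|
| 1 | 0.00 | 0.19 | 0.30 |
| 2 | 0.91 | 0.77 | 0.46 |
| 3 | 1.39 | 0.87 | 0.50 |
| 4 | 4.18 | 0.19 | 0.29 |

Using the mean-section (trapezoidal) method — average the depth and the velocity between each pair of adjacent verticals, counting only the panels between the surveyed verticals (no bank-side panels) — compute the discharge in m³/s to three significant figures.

Panel 1-2: Δb = 0.91 m, d̄ = (0.19+0.77)/2 = 0.48, v̄ = (0.30+0.46)/2 = 0.38 → q = 0.91×0.48×0.38 = 0.1660 m³/s
Panel 2-3: Δb = 0.48 m, d̄ = (0.77+0.87)/2 = 0.82, v̄ = (0.46+0.50)/2 = 0.48 → q = 0.48×0.82×0.48 = 0.1889 m³/s
Panel 3-4: Δb = 2.79 m, d̄ = (0.87+0.19)/2 = 0.53, v̄ = (0.50+0.29)/2 = 0.395 → q = 2.79×0.53×0.395 = 0.5841 m³/s
Q = Σ q = 0.9390 m³/s

0.939 m³/s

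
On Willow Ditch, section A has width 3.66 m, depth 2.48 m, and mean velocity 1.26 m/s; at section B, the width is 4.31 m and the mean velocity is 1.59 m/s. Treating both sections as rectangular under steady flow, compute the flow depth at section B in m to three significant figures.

Q = A₁V₁ = (3.66×2.48) × 1.26 = 11.44 m³/s
d₂ = Q/(b₂ V₂) = 11.44/(4.31×1.59) = 1.669 m

1.67 m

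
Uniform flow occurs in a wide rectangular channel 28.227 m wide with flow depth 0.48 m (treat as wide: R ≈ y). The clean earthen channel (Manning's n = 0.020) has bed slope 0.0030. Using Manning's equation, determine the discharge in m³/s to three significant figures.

22.7 m³/s

A = b·y = 28.227 × 0.48 = 13.55 m²
Wide channel: R ≈ y = 0.48 m
Q = (1/n)·A·R^(2/3)·S^(1/2) = (1/0.020) × 13.55 × 0.4800^(2/3) × 0.0030^(1/2) = 22.75 m³/s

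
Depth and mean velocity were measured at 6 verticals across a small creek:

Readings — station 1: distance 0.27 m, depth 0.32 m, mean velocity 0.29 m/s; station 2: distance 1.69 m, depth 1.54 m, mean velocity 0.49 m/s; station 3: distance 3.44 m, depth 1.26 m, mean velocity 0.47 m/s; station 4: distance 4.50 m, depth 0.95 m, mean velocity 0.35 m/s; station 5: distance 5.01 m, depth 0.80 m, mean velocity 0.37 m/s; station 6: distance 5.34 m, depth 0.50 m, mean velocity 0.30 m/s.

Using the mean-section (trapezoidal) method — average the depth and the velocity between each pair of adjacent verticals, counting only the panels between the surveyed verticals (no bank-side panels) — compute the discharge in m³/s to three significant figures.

Panel 1-2: Δb = 1.42 m, d̄ = (0.32+1.54)/2 = 0.93, v̄ = (0.29+0.49)/2 = 0.39 → q = 1.42×0.93×0.39 = 0.5150 m³/s
Panel 2-3: Δb = 1.75 m, d̄ = (1.54+1.26)/2 = 1.4, v̄ = (0.49+0.47)/2 = 0.48 → q = 1.75×1.4×0.48 = 1.176 m³/s
Panel 3-4: Δb = 1.06 m, d̄ = (1.26+0.95)/2 = 1.105, v̄ = (0.47+0.35)/2 = 0.41 → q = 1.06×1.105×0.41 = 0.4802 m³/s
Panel 4-5: Δb = 0.51 m, d̄ = (0.95+0.80)/2 = 0.875, v̄ = (0.35+0.37)/2 = 0.36 → q = 0.51×0.875×0.36 = 0.1607 m³/s
Panel 5-6: Δb = 0.33 m, d̄ = (0.80+0.50)/2 = 0.65, v̄ = (0.37+0.30)/2 = 0.335 → q = 0.33×0.65×0.335 = 0.07186 m³/s
Q = Σ q = 2.404 m³/s

2.40 m³/s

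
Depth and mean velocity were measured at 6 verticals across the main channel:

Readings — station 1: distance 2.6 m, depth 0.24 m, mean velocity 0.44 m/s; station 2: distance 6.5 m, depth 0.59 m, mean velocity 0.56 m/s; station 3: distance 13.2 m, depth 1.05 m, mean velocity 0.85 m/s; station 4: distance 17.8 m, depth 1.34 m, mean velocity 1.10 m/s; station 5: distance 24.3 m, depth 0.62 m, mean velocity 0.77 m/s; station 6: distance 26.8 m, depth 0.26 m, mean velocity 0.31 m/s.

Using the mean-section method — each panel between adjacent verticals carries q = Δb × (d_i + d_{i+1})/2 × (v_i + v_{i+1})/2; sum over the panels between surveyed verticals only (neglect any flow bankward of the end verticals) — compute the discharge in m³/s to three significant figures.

16.6 m³/s

Panel 1-2: Δb = 3.9 m, d̄ = (0.24+0.59)/2 = 0.415, v̄ = (0.44+0.56)/2 = 0.5 → q = 3.9×0.415×0.5 = 0.8093 m³/s
Panel 2-3: Δb = 6.7 m, d̄ = (0.59+1.05)/2 = 0.82, v̄ = (0.56+0.85)/2 = 0.705 → q = 6.7×0.82×0.705 = 3.873 m³/s
Panel 3-4: Δb = 4.6 m, d̄ = (1.05+1.34)/2 = 1.195, v̄ = (0.85+1.10)/2 = 0.975 → q = 4.6×1.195×0.975 = 5.360 m³/s
Panel 4-5: Δb = 6.5 m, d̄ = (1.34+0.62)/2 = 0.98, v̄ = (1.10+0.77)/2 = 0.935 → q = 6.5×0.98×0.935 = 5.956 m³/s
Panel 5-6: Δb = 2.5 m, d̄ = (0.62+0.26)/2 = 0.44, v̄ = (0.77+0.31)/2 = 0.54 → q = 2.5×0.44×0.54 = 0.5940 m³/s
Q = Σ q = 16.59 m³/s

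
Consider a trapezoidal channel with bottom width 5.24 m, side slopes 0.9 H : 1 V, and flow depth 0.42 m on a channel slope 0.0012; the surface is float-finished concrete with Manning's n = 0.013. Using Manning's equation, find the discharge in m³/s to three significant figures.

A = (b + z·y)·y = (5.24 + 0.9×0.42)×0.42 = 2.360 m²
P = b + 2y√(1+z²) = 5.24 + 2×0.42×√(1+0.9²) = 6.370 m
R = A/P = 2.360/6.370 = 0.3704 m
Q = (1/n)·A·R^(2/3)·S^(1/2) = (1/0.013) × 2.360 × 0.3704^(2/3) × 0.0012^(1/2) = 3.243 m³/s

3.24 m³/s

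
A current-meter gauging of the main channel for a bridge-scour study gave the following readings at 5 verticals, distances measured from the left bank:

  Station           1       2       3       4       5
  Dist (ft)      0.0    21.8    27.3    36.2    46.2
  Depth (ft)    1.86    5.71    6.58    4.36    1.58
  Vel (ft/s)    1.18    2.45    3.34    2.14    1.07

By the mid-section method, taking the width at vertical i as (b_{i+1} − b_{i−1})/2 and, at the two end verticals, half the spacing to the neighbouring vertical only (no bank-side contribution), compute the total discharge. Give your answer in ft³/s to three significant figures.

470 ft³/s

w_1 = (21.8 − 0.0)/2 = 10.9 ft; q_1 = 1.18 × 1.86 × 10.9 = 23.92 ft³/s
w_2 = (27.3 − 0.0)/2 = 13.65 ft; q_2 = 2.45 × 5.71 × 13.65 = 191.0 ft³/s
w_3 = (36.2 − 21.8)/2 = 7.2 ft; q_3 = 3.34 × 6.58 × 7.2 = 158.2 ft³/s
w_4 = (46.2 − 27.3)/2 = 9.45 ft; q_4 = 2.14 × 4.36 × 9.45 = 88.17 ft³/s
w_5 = (46.2 − 36.2)/2 = 5 ft; q_5 = 1.07 × 1.58 × 5 = 8.453 ft³/s
Q = Σ qᵢ = 469.7 ft³/s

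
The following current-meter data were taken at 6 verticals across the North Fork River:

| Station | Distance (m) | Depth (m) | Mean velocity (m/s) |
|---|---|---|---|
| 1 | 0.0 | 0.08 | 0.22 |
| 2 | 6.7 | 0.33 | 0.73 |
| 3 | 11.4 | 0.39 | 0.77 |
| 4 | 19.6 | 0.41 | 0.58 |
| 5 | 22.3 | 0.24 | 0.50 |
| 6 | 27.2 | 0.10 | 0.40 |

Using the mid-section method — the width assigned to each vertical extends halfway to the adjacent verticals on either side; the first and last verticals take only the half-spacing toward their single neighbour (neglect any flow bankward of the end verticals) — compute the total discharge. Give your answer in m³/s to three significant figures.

5.22 m³/s

w_1 = (6.7 − 0.0)/2 = 3.35 m; q_1 = 0.22 × 0.08 × 3.35 = 0.05896 m³/s
w_2 = (11.4 − 0.0)/2 = 5.7 m; q_2 = 0.73 × 0.33 × 5.7 = 1.373 m³/s
w_3 = (19.6 − 6.7)/2 = 6.45 m; q_3 = 0.77 × 0.39 × 6.45 = 1.937 m³/s
w_4 = (22.3 − 11.4)/2 = 5.45 m; q_4 = 0.58 × 0.41 × 5.45 = 1.296 m³/s
w_5 = (27.2 − 19.6)/2 = 3.8 m; q_5 = 0.50 × 0.24 × 3.8 = 0.4560 m³/s
w_6 = (27.2 − 22.3)/2 = 2.45 m; q_6 = 0.40 × 0.10 × 2.45 = 0.09800 m³/s
Q = Σ qᵢ = 5.219 m³/s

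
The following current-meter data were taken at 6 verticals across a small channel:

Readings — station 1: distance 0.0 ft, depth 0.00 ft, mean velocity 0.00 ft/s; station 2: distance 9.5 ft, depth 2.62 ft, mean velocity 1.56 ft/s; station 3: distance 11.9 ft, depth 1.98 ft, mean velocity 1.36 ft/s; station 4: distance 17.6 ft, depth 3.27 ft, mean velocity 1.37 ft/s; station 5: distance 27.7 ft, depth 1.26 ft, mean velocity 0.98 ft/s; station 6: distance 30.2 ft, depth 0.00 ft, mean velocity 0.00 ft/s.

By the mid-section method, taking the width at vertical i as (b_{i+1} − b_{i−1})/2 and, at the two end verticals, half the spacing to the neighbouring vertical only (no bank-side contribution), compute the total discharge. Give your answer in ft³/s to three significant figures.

78.4 ft³/s

w_2 = (11.9 − 0.0)/2 = 5.95 ft; q_2 = 1.56 × 2.62 × 5.95 = 24.32 ft³/s
w_3 = (17.6 − 9.5)/2 = 4.05 ft; q_3 = 1.36 × 1.98 × 4.05 = 10.91 ft³/s
w_4 = (27.7 − 11.9)/2 = 7.9 ft; q_4 = 1.37 × 3.27 × 7.9 = 35.39 ft³/s
w_5 = (30.2 − 17.6)/2 = 6.3 ft; q_5 = 0.98 × 1.26 × 6.3 = 7.779 ft³/s
Stations 1, 6 contribute zero (depth or velocity is 0).
Q = Σ qᵢ = 78.40 ft³/s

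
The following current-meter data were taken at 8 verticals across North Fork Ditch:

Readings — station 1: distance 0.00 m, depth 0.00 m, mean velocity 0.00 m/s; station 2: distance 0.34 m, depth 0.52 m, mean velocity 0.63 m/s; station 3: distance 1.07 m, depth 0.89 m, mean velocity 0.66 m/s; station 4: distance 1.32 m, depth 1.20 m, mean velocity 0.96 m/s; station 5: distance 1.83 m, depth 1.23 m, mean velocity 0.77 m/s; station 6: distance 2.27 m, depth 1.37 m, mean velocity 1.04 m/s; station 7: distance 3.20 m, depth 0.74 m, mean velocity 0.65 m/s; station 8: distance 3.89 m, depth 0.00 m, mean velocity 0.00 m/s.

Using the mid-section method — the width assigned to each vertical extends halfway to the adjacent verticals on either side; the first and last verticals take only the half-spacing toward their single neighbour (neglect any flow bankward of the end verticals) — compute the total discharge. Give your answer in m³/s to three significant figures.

2.72 m³/s

w_2 = (1.07 − 0.00)/2 = 0.535 m; q_2 = 0.63 × 0.52 × 0.535 = 0.1753 m³/s
w_3 = (1.32 − 0.34)/2 = 0.49 m; q_3 = 0.66 × 0.89 × 0.49 = 0.2878 m³/s
w_4 = (1.83 − 1.07)/2 = 0.38 m; q_4 = 0.96 × 1.20 × 0.38 = 0.4378 m³/s
w_5 = (2.27 − 1.32)/2 = 0.475 m; q_5 = 0.77 × 1.23 × 0.475 = 0.4499 m³/s
w_6 = (3.20 − 1.83)/2 = 0.685 m; q_6 = 1.04 × 1.37 × 0.685 = 0.9760 m³/s
w_7 = (3.89 − 2.27)/2 = 0.81 m; q_7 = 0.65 × 0.74 × 0.81 = 0.3896 m³/s
Stations 1, 8 contribute zero (depth or velocity is 0).
Q = Σ qᵢ = 2.716 m³/s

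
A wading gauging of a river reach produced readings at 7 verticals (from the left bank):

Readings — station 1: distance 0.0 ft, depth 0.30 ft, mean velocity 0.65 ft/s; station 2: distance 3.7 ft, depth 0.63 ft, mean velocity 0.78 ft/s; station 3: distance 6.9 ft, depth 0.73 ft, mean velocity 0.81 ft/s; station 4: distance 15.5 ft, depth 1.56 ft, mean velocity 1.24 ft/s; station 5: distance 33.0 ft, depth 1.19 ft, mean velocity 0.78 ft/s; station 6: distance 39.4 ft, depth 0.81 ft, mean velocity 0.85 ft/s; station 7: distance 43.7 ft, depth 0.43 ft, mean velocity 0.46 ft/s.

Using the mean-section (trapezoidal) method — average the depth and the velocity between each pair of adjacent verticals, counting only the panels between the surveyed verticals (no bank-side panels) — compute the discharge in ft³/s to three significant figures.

44.3 ft³/s

Panel 1-2: Δb = 3.7 ft, d̄ = (0.30+0.63)/2 = 0.465, v̄ = (0.65+0.78)/2 = 0.715 → q = 3.7×0.465×0.715 = 1.230 ft³/s
Panel 2-3: Δb = 3.2 ft, d̄ = (0.63+0.73)/2 = 0.68, v̄ = (0.78+0.81)/2 = 0.795 → q = 3.2×0.68×0.795 = 1.730 ft³/s
Panel 3-4: Δb = 8.6 ft, d̄ = (0.73+1.56)/2 = 1.145, v̄ = (0.81+1.24)/2 = 1.025 → q = 8.6×1.145×1.025 = 10.09 ft³/s
Panel 4-5: Δb = 17.5 ft, d̄ = (1.56+1.19)/2 = 1.375, v̄ = (1.24+0.78)/2 = 1.01 → q = 17.5×1.375×1.01 = 24.30 ft³/s
Panel 5-6: Δb = 6.4 ft, d̄ = (1.19+0.81)/2 = 1, v̄ = (0.78+0.85)/2 = 0.815 → q = 6.4×1×0.815 = 5.216 ft³/s
Panel 6-7: Δb = 4.3 ft, d̄ = (0.81+0.43)/2 = 0.62, v̄ = (0.85+0.46)/2 = 0.655 → q = 4.3×0.62×0.655 = 1.746 ft³/s
Q = Σ q = 44.32 ft³/s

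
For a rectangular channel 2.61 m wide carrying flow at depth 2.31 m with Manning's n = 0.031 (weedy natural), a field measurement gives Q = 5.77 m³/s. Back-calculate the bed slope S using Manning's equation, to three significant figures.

A = b·y = 2.61 × 2.31 = 6.029 m²
P = b + 2y = 2.61 + 2×2.31 = 7.230 m
R = A/P = 6.029/7.230 = 0.8339 m
S = (Q·n / (1·A·R^(2/3)))² = (5.77×0.031 / (1×6.029×0.8860))² = 0.001121

0.00112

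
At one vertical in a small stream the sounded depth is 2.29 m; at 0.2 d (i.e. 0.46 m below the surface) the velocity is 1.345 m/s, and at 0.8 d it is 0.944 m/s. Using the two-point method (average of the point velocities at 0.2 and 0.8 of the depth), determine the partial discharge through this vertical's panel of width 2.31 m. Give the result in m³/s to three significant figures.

6.05 m³/s

v̄ = (1.345 + 0.944) / 2 = 1.145 m/s
q = v̄ × d × w = 1.145 × 2.29 × 2.31 = 6.054 m³/s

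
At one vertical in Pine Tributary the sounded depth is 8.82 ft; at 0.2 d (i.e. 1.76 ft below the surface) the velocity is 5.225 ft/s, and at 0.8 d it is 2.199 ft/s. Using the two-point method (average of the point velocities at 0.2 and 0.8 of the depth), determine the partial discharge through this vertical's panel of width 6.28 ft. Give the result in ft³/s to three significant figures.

206 ft³/s

v̄ = (5.225 + 2.199) / 2 = 3.712 ft/s
q = v̄ × d × w = 3.712 × 8.82 × 6.28 = 205.6 ft³/s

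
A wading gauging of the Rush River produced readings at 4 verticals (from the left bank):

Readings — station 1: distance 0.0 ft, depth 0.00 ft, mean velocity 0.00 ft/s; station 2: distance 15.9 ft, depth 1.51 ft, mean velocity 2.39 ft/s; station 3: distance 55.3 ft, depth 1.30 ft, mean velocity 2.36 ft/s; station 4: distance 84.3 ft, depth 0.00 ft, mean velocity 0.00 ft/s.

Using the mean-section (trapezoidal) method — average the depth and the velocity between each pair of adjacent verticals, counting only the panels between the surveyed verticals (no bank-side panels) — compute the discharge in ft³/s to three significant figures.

168 ft³/s

Panel 1-2: Δb = 15.9 ft, d̄ = (0.00+1.51)/2 = 0.755, v̄ = (0.00+2.39)/2 = 1.195 → q = 15.9×0.755×1.195 = 14.35 ft³/s
Panel 2-3: Δb = 39.4 ft, d̄ = (1.51+1.30)/2 = 1.405, v̄ = (2.39+2.36)/2 = 2.375 → q = 39.4×1.405×2.375 = 131.5 ft³/s
Panel 3-4: Δb = 29 ft, d̄ = (1.30+0.00)/2 = 0.65, v̄ = (2.36+0.00)/2 = 1.18 → q = 29×0.65×1.18 = 22.24 ft³/s
Q = Σ q = 168.1 ft³/s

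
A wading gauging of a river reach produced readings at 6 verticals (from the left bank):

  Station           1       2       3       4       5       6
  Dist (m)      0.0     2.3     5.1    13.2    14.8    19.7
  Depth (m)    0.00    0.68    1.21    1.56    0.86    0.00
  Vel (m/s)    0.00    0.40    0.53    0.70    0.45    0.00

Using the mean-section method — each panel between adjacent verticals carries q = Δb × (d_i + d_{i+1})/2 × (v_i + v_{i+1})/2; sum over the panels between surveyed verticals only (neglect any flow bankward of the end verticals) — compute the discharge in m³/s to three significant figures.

Panel 1-2: Δb = 2.3 m, d̄ = (0.00+0.68)/2 = 0.34, v̄ = (0.00+0.40)/2 = 0.2 → q = 2.3×0.34×0.2 = 0.1564 m³/s
Panel 2-3: Δb = 2.8 m, d̄ = (0.68+1.21)/2 = 0.945, v̄ = (0.40+0.53)/2 = 0.465 → q = 2.8×0.945×0.465 = 1.230 m³/s
Panel 3-4: Δb = 8.1 m, d̄ = (1.21+1.56)/2 = 1.385, v̄ = (0.53+0.70)/2 = 0.615 → q = 8.1×1.385×0.615 = 6.899 m³/s
Panel 4-5: Δb = 1.6 m, d̄ = (1.56+0.86)/2 = 1.21, v̄ = (0.70+0.45)/2 = 0.575 → q = 1.6×1.21×0.575 = 1.113 m³/s
Panel 5-6: Δb = 4.9 m, d̄ = (0.86+0.00)/2 = 0.43, v̄ = (0.45+0.00)/2 = 0.225 → q = 4.9×0.43×0.225 = 0.4741 m³/s
Q = Σ q = 9.873 m³/s

9.87 m³/s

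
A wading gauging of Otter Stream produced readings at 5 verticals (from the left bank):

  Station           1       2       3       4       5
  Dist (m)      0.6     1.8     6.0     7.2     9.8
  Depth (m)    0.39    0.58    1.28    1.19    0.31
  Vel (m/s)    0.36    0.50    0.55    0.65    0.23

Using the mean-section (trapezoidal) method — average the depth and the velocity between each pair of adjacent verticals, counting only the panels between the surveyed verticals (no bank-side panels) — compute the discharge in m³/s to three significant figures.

Panel 1-2: Δb = 1.2 m, d̄ = (0.39+0.58)/2 = 0.485, v̄ = (0.36+0.50)/2 = 0.43 → q = 1.2×0.485×0.43 = 0.2503 m³/s
Panel 2-3: Δb = 4.2 m, d̄ = (0.58+1.28)/2 = 0.93, v̄ = (0.50+0.55)/2 = 0.525 → q = 4.2×0.93×0.525 = 2.051 m³/s
Panel 3-4: Δb = 1.2 m, d̄ = (1.28+1.19)/2 = 1.235, v̄ = (0.55+0.65)/2 = 0.6 → q = 1.2×1.235×0.6 = 0.8892 m³/s
Panel 4-5: Δb = 2.6 m, d̄ = (1.19+0.31)/2 = 0.75, v̄ = (0.65+0.23)/2 = 0.44 → q = 2.6×0.75×0.44 = 0.8580 m³/s
Q = Σ q = 4.048 m³/s

4.05 m³/s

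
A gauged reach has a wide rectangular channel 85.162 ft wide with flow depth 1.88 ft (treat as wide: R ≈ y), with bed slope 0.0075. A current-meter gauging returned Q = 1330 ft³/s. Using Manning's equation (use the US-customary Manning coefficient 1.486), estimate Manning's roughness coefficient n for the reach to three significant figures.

0.0236

A = b·y = 85.162 × 1.88 = 160.1 ft²
Wide channel: R ≈ y = 1.88 ft
n = (1.486/Q)·A·R^(2/3)·S^(1/2) = (1.486/1330) × 160.1 × 1.523 × 0.08660 = 0.02360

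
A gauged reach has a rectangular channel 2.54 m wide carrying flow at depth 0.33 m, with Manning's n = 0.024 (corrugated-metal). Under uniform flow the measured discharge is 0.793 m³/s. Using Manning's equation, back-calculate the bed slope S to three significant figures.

A = b·y = 2.54 × 0.33 = 0.8382 m²
P = b + 2y = 2.54 + 2×0.33 = 3.200 m
R = A/P = 0.8382/3.200 = 0.2619 m
S = (Q·n / (1·A·R^(2/3)))² = (0.793×0.024 / (1×0.8382×0.4094))² = 0.003076

0.00308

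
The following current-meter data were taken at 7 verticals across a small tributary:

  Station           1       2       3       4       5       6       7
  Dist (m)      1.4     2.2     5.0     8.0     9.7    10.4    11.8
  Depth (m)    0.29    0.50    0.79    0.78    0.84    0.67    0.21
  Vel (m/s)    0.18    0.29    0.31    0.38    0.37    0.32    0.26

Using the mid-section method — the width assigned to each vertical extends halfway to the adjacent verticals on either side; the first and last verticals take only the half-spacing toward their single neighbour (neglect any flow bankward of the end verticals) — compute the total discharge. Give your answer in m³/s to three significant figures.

w_1 = (2.2 − 1.4)/2 = 0.4 m; q_1 = 0.18 × 0.29 × 0.4 = 0.02088 m³/s
w_2 = (5.0 − 1.4)/2 = 1.8 m; q_2 = 0.29 × 0.50 × 1.8 = 0.2610 m³/s
w_3 = (8.0 − 2.2)/2 = 2.9 m; q_3 = 0.31 × 0.79 × 2.9 = 0.7102 m³/s
w_4 = (9.7 − 5.0)/2 = 2.35 m; q_4 = 0.38 × 0.78 × 2.35 = 0.6965 m³/s
w_5 = (10.4 − 8.0)/2 = 1.2 m; q_5 = 0.37 × 0.84 × 1.2 = 0.3730 m³/s
w_6 = (11.8 − 9.7)/2 = 1.05 m; q_6 = 0.32 × 0.67 × 1.05 = 0.2251 m³/s
w_7 = (11.8 − 10.4)/2 = 0.7 m; q_7 = 0.26 × 0.21 × 0.7 = 0.03822 m³/s
Q = Σ qᵢ = 2.325 m³/s

2.32 m³/s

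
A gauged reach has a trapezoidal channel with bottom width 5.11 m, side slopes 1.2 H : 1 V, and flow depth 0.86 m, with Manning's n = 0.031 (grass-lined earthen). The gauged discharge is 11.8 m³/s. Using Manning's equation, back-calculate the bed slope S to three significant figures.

0.00806

A = (b + z·y)·y = (5.11 + 1.2×0.86)×0.86 = 5.282 m²
P = b + 2y√(1+z²) = 5.11 + 2×0.86×√(1+1.2²) = 7.797 m
R = A/P = 5.282/7.797 = 0.6775 m
S = (Q·n / (1·A·R^(2/3)))² = (11.8×0.031 / (1×5.282×0.7714))² = 0.008060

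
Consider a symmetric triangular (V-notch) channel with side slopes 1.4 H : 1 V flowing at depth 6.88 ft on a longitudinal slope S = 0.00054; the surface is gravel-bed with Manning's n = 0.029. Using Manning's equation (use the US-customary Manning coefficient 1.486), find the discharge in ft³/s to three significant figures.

157 ft³/s

A = z·y² = 1.4×6.88² = 66.27 ft²
P = 2y√(1+z²) = 2×6.88×√(1+1.4²) = 23.67 ft
R = A/P = 66.27/23.67 = 2.799 ft
Q = (1.486/n)·A·R^(2/3)·S^(1/2) = (1.486/0.029) × 66.27 × 2.799^(2/3) × 0.00054^(1/2) = 156.7 ft³/s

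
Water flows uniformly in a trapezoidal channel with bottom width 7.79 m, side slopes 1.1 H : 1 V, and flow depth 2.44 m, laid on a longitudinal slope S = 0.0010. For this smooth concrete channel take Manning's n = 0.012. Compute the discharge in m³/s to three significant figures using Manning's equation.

95.9 m³/s

A = (b + z·y)·y = (7.79 + 1.1×2.44)×2.44 = 25.56 m²
P = b + 2y√(1+z²) = 7.79 + 2×2.44×√(1+1.1²) = 15.04 m
R = A/P = 25.56/15.04 = 1.699 m
Q = (1/n)·A·R^(2/3)·S^(1/2) = (1/0.012) × 25.56 × 1.699^(2/3) × 0.0010^(1/2) = 95.88 m³/s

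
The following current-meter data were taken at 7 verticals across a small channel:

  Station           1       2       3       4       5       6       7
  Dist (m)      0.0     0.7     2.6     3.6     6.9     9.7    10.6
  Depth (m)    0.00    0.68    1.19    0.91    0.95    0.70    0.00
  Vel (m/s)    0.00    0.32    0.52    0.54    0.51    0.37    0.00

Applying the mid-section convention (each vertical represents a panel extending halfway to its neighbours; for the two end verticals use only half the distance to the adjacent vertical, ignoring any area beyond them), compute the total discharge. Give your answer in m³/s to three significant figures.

4.19 m³/s

w_2 = (2.6 − 0.0)/2 = 1.3 m; q_2 = 0.32 × 0.68 × 1.3 = 0.2829 m³/s
w_3 = (3.6 − 0.7)/2 = 1.45 m; q_3 = 0.52 × 1.19 × 1.45 = 0.8973 m³/s
w_4 = (6.9 − 2.6)/2 = 2.15 m; q_4 = 0.54 × 0.91 × 2.15 = 1.057 m³/s
w_5 = (9.7 − 3.6)/2 = 3.05 m; q_5 = 0.51 × 0.95 × 3.05 = 1.478 m³/s
w_6 = (10.6 − 6.9)/2 = 1.85 m; q_6 = 0.37 × 0.70 × 1.85 = 0.4792 m³/s
Stations 1, 7 contribute zero (depth or velocity is 0).
Q = Σ qᵢ = 4.194 m³/s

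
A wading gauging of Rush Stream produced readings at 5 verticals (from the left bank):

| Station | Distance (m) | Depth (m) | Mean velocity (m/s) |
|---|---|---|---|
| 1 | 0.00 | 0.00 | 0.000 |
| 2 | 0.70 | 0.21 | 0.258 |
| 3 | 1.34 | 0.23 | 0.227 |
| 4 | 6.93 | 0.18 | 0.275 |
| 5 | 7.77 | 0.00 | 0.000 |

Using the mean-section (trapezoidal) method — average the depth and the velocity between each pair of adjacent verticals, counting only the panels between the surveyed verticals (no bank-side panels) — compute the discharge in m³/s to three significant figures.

0.342 m³/s

Panel 1-2: Δb = 0.7 m, d̄ = (0.00+0.21)/2 = 0.105, v̄ = (0.000+0.258)/2 = 0.129 → q = 0.7×0.105×0.129 = 0.009482 m³/s
Panel 2-3: Δb = 0.64 m, d̄ = (0.21+0.23)/2 = 0.22, v̄ = (0.258+0.227)/2 = 0.2425 → q = 0.64×0.22×0.2425 = 0.03414 m³/s
Panel 3-4: Δb = 5.59 m, d̄ = (0.23+0.18)/2 = 0.205, v̄ = (0.227+0.275)/2 = 0.251 → q = 5.59×0.205×0.251 = 0.2876 m³/s
Panel 4-5: Δb = 0.84 m, d̄ = (0.18+0.00)/2 = 0.09, v̄ = (0.275+0.000)/2 = 0.1375 → q = 0.84×0.09×0.1375 = 0.01040 m³/s
Q = Σ q = 0.3417 m³/s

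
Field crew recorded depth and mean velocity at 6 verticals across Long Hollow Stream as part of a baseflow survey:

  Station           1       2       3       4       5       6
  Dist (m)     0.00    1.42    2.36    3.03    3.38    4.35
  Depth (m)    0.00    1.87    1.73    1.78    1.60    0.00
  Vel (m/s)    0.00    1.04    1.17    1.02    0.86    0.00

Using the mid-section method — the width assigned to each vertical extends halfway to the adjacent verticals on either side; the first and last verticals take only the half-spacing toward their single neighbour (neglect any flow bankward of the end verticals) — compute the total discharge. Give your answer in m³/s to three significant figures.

w_2 = (2.36 − 0.00)/2 = 1.18 m; q_2 = 1.04 × 1.87 × 1.18 = 2.295 m³/s
w_3 = (3.03 − 1.42)/2 = 0.805 m; q_3 = 1.17 × 1.73 × 0.805 = 1.629 m³/s
w_4 = (3.38 − 2.36)/2 = 0.51 m; q_4 = 1.02 × 1.78 × 0.51 = 0.9260 m³/s
w_5 = (4.35 − 3.03)/2 = 0.66 m; q_5 = 0.86 × 1.60 × 0.66 = 0.9082 m³/s
Stations 1, 6 contribute zero (depth or velocity is 0).
Q = Σ qᵢ = 5.758 m³/s

5.76 m³/s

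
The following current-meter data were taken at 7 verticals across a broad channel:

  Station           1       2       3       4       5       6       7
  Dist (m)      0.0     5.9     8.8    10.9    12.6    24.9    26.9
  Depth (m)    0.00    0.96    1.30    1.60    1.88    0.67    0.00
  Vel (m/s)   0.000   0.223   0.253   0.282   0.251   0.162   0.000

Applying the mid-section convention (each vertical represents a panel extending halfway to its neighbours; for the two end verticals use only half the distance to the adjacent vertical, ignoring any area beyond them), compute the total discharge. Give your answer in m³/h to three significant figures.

w_2 = (8.8 − 0.0)/2 = 4.4 m; q_2 = 0.223 × 0.96 × 4.4 = 0.9420 m³/s
w_3 = (10.9 − 5.9)/2 = 2.5 m; q_3 = 0.253 × 1.30 × 2.5 = 0.8223 m³/s
w_4 = (12.6 − 8.8)/2 = 1.9 m; q_4 = 0.282 × 1.60 × 1.9 = 0.8573 m³/s
w_5 = (24.9 − 10.9)/2 = 7 m; q_5 = 0.251 × 1.88 × 7 = 3.303 m³/s
w_6 = (26.9 − 12.6)/2 = 7.15 m; q_6 = 0.162 × 0.67 × 7.15 = 0.7761 m³/s
Stations 1, 7 contribute zero (depth or velocity is 0).
Q = Σ qᵢ = 6.701 m³/s
= 6.701 × 3600 = 24120 m³/h

24100 m³/h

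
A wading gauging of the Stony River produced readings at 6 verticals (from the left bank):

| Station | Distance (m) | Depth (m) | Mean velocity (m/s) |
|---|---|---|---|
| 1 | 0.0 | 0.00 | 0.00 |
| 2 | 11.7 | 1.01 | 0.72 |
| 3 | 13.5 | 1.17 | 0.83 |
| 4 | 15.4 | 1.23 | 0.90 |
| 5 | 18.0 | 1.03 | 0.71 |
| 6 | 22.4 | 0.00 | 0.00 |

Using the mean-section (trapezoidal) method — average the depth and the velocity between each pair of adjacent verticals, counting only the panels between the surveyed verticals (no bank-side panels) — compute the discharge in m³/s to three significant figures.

8.79 m³/s

Panel 1-2: Δb = 11.7 m, d̄ = (0.00+1.01)/2 = 0.505, v̄ = (0.00+0.72)/2 = 0.36 → q = 11.7×0.505×0.36 = 2.127 m³/s
Panel 2-3: Δb = 1.8 m, d̄ = (1.01+1.17)/2 = 1.09, v̄ = (0.72+0.83)/2 = 0.775 → q = 1.8×1.09×0.775 = 1.521 m³/s
Panel 3-4: Δb = 1.9 m, d̄ = (1.17+1.23)/2 = 1.2, v̄ = (0.83+0.90)/2 = 0.865 → q = 1.9×1.2×0.865 = 1.972 m³/s
Panel 4-5: Δb = 2.6 m, d̄ = (1.23+1.03)/2 = 1.13, v̄ = (0.90+0.71)/2 = 0.805 → q = 2.6×1.13×0.805 = 2.365 m³/s
Panel 5-6: Δb = 4.4 m, d̄ = (1.03+0.00)/2 = 0.515, v̄ = (0.71+0.00)/2 = 0.355 → q = 4.4×0.515×0.355 = 0.8044 m³/s
Q = Σ q = 8.789 m³/s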